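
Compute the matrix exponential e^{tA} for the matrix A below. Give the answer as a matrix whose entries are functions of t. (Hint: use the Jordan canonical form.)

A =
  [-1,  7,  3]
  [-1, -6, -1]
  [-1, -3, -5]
e^{tA} =
  [-t^2*exp(-4*t)/2 + 3*t*exp(-4*t) + exp(-4*t), -t^2*exp(-4*t) + 7*t*exp(-4*t), -t^2*exp(-4*t)/2 + 3*t*exp(-4*t)]
  [-t*exp(-4*t), -2*t*exp(-4*t) + exp(-4*t), -t*exp(-4*t)]
  [t^2*exp(-4*t)/2 - t*exp(-4*t), t^2*exp(-4*t) - 3*t*exp(-4*t), t^2*exp(-4*t)/2 - t*exp(-4*t) + exp(-4*t)]

Strategy: write A = P · J · P⁻¹ where J is a Jordan canonical form, so e^{tA} = P · e^{tJ} · P⁻¹, and e^{tJ} can be computed block-by-block.

A has Jordan form
J =
  [-4,  1,  0]
  [ 0, -4,  1]
  [ 0,  0, -4]
(up to reordering of blocks).

Per-block formulas:
  For a 3×3 Jordan block J_3(-4): exp(t · J_3(-4)) = e^(-4t)·(I + t·N + (t^2/2)·N^2), where N is the 3×3 nilpotent shift.

After assembling e^{tJ} and conjugating by P, we get:

e^{tA} =
  [-t^2*exp(-4*t)/2 + 3*t*exp(-4*t) + exp(-4*t), -t^2*exp(-4*t) + 7*t*exp(-4*t), -t^2*exp(-4*t)/2 + 3*t*exp(-4*t)]
  [-t*exp(-4*t), -2*t*exp(-4*t) + exp(-4*t), -t*exp(-4*t)]
  [t^2*exp(-4*t)/2 - t*exp(-4*t), t^2*exp(-4*t) - 3*t*exp(-4*t), t^2*exp(-4*t)/2 - t*exp(-4*t) + exp(-4*t)]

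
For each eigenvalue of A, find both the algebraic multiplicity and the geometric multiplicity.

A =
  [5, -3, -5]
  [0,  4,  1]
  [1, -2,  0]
λ = 3: alg = 3, geom = 1

Step 1 — factor the characteristic polynomial to read off the algebraic multiplicities:
  χ_A(x) = (x - 3)^3

Step 2 — compute geometric multiplicities via the rank-nullity identity g(λ) = n − rank(A − λI):
  rank(A − (3)·I) = 2, so dim ker(A − (3)·I) = n − 2 = 1

Summary:
  λ = 3: algebraic multiplicity = 3, geometric multiplicity = 1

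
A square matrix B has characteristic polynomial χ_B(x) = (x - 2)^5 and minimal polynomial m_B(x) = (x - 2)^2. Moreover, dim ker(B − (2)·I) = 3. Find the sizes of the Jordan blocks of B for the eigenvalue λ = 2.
Block sizes for λ = 2: [2, 2, 1]

Step 1 — from the characteristic polynomial, algebraic multiplicity of λ = 2 is 5. From dim ker(B − (2)·I) = 3, there are exactly 3 Jordan blocks for λ = 2.
Step 2 — from the minimal polynomial, the factor (x − 2)^2 tells us the largest block for λ = 2 has size 2.
Step 3 — with total size 5, 3 blocks, and largest block 2, the block sizes (in nonincreasing order) are [2, 2, 1].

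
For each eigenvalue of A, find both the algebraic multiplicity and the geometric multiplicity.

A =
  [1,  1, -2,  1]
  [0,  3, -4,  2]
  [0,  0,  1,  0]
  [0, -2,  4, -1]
λ = 1: alg = 4, geom = 3

Step 1 — factor the characteristic polynomial to read off the algebraic multiplicities:
  χ_A(x) = (x - 1)^4

Step 2 — compute geometric multiplicities via the rank-nullity identity g(λ) = n − rank(A − λI):
  rank(A − (1)·I) = 1, so dim ker(A − (1)·I) = n − 1 = 3

Summary:
  λ = 1: algebraic multiplicity = 4, geometric multiplicity = 3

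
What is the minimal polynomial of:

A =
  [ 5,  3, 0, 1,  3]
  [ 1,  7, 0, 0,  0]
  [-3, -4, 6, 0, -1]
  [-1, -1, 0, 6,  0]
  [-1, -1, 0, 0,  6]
x^3 - 18*x^2 + 108*x - 216

The characteristic polynomial is χ_A(x) = (x - 6)^5, so the eigenvalues are known. The minimal polynomial is
  m_A(x) = Π_λ (x − λ)^{k_λ}
where k_λ is the size of the *largest* Jordan block for λ (equivalently, the smallest k with (A − λI)^k v = 0 for every generalised eigenvector v of λ).

  λ = 6: largest Jordan block has size 3, contributing (x − 6)^3

So m_A(x) = (x - 6)^3 = x^3 - 18*x^2 + 108*x - 216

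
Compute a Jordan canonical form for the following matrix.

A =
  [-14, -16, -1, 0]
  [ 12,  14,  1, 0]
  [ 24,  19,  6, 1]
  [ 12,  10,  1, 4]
J_1(-2) ⊕ J_3(4)

The characteristic polynomial is
  det(x·I − A) = x^4 - 10*x^3 + 24*x^2 + 32*x - 128 = (x - 4)^3*(x + 2)

Eigenvalues and multiplicities (the geometric multiplicity of λ is n − rank(A − λI), which equals the number of Jordan blocks for λ):
  λ = -2: algebraic multiplicity = 1, geometric multiplicity = 1
  λ = 4: algebraic multiplicity = 3, geometric multiplicity = 1

Determining the block sizes for each eigenvalue:
  λ = -2: one block (gm = 1), so the single block has size am = 1 → block sizes [1]
  λ = 4: one block (gm = 1), so the single block has size am = 3 → block sizes [3]

Assembling the blocks gives a Jordan form
J =
  [-2, 0, 0, 0]
  [ 0, 4, 1, 0]
  [ 0, 0, 4, 1]
  [ 0, 0, 0, 4]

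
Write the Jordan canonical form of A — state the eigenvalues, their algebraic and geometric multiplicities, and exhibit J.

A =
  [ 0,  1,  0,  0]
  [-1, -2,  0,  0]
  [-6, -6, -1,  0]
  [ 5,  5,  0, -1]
J_2(-1) ⊕ J_1(-1) ⊕ J_1(-1)

The characteristic polynomial is
  det(x·I − A) = x^4 + 4*x^3 + 6*x^2 + 4*x + 1 = (x + 1)^4

Eigenvalues and multiplicities (the geometric multiplicity of λ is n − rank(A − λI), which equals the number of Jordan blocks for λ):
  λ = -1: algebraic multiplicity = 4, geometric multiplicity = 3

Determining the block sizes for each eigenvalue:
  λ = -1: 3 blocks summing to 4 forces exactly one block of size 2 and the rest size 1 → block sizes [2, 1, 1]

Assembling the blocks gives a Jordan form
J =
  [-1,  1,  0,  0]
  [ 0, -1,  0,  0]
  [ 0,  0, -1,  0]
  [ 0,  0,  0, -1]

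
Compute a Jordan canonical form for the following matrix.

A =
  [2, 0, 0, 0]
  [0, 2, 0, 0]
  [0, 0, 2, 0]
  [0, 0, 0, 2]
J_1(2) ⊕ J_1(2) ⊕ J_1(2) ⊕ J_1(2)

The characteristic polynomial is
  det(x·I − A) = x^4 - 8*x^3 + 24*x^2 - 32*x + 16 = (x - 2)^4

Eigenvalues and multiplicities (the geometric multiplicity of λ is n − rank(A − λI), which equals the number of Jordan blocks for λ):
  λ = 2: algebraic multiplicity = 4, geometric multiplicity = 4

Determining the block sizes for each eigenvalue:
  λ = 2: gm = am = 4, so every block has size 1 → block sizes [1, 1, 1, 1]

Assembling the blocks gives a Jordan form
J =
  [2, 0, 0, 0]
  [0, 2, 0, 0]
  [0, 0, 2, 0]
  [0, 0, 0, 2]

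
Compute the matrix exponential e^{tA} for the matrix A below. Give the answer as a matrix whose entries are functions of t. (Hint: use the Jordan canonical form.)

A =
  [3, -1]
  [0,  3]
e^{tA} =
  [exp(3*t), -t*exp(3*t)]
  [0, exp(3*t)]

Strategy: write A = P · J · P⁻¹ where J is a Jordan canonical form, so e^{tA} = P · e^{tJ} · P⁻¹, and e^{tJ} can be computed block-by-block.

A has Jordan form
J =
  [3, 1]
  [0, 3]
(up to reordering of blocks).

Per-block formulas:
  For a 2×2 Jordan block J_2(3): exp(t · J_2(3)) = e^(3t)·(I + t·N), where N is the 2×2 nilpotent shift.

After assembling e^{tJ} and conjugating by P, we get:

e^{tA} =
  [exp(3*t), -t*exp(3*t)]
  [0, exp(3*t)]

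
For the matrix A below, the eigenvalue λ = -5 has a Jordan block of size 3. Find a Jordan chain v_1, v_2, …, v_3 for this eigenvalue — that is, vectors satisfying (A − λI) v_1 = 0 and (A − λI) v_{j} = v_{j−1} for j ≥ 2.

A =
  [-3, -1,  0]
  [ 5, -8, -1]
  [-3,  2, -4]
A Jordan chain for λ = -5 of length 3:
v_1 = (-1, -2, 1)ᵀ
v_2 = (2, 5, -3)ᵀ
v_3 = (1, 0, 0)ᵀ

Let N = A − (-5)·I. We want v_3 with N^3 v_3 = 0 but N^2 v_3 ≠ 0; then v_{j-1} := N · v_j for j = 3, …, 2.

Pick v_3 = (1, 0, 0)ᵀ.
Then v_2 = N · v_3 = (2, 5, -3)ᵀ.
Then v_1 = N · v_2 = (-1, -2, 1)ᵀ.

Sanity check: (A − (-5)·I) v_1 = (0, 0, 0)ᵀ = 0. ✓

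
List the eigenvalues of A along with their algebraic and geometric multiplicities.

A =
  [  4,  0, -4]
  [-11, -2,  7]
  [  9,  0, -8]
λ = -2: alg = 3, geom = 1

Step 1 — factor the characteristic polynomial to read off the algebraic multiplicities:
  χ_A(x) = (x + 2)^3

Step 2 — compute geometric multiplicities via the rank-nullity identity g(λ) = n − rank(A − λI):
  rank(A − (-2)·I) = 2, so dim ker(A − (-2)·I) = n − 2 = 1

Summary:
  λ = -2: algebraic multiplicity = 3, geometric multiplicity = 1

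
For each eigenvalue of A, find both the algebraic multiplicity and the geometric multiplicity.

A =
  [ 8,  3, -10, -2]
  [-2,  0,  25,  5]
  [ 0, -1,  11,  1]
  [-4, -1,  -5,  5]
λ = 6: alg = 4, geom = 2

Step 1 — factor the characteristic polynomial to read off the algebraic multiplicities:
  χ_A(x) = (x - 6)^4

Step 2 — compute geometric multiplicities via the rank-nullity identity g(λ) = n − rank(A − λI):
  rank(A − (6)·I) = 2, so dim ker(A − (6)·I) = n − 2 = 2

Summary:
  λ = 6: algebraic multiplicity = 4, geometric multiplicity = 2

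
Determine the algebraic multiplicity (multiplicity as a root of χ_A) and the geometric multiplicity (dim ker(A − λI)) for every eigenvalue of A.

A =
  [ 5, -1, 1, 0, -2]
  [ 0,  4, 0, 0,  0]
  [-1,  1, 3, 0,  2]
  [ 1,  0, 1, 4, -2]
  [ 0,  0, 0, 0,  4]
λ = 4: alg = 5, geom = 3

Step 1 — factor the characteristic polynomial to read off the algebraic multiplicities:
  χ_A(x) = (x - 4)^5

Step 2 — compute geometric multiplicities via the rank-nullity identity g(λ) = n − rank(A − λI):
  rank(A − (4)·I) = 2, so dim ker(A − (4)·I) = n − 2 = 3

Summary:
  λ = 4: algebraic multiplicity = 5, geometric multiplicity = 3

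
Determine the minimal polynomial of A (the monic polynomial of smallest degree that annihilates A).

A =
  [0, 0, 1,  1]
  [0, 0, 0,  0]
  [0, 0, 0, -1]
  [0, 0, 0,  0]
x^3

The characteristic polynomial is χ_A(x) = x^4, so the eigenvalues are known. The minimal polynomial is
  m_A(x) = Π_λ (x − λ)^{k_λ}
where k_λ is the size of the *largest* Jordan block for λ (equivalently, the smallest k with (A − λI)^k v = 0 for every generalised eigenvector v of λ).

  λ = 0: largest Jordan block has size 3, contributing (x − 0)^3

So m_A(x) = x^3 = x^3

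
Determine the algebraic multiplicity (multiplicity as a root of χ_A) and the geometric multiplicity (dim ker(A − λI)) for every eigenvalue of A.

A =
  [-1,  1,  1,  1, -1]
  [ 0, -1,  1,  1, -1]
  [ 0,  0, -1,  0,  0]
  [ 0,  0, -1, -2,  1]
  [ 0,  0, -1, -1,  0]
λ = -1: alg = 5, geom = 3

Step 1 — factor the characteristic polynomial to read off the algebraic multiplicities:
  χ_A(x) = (x + 1)^5

Step 2 — compute geometric multiplicities via the rank-nullity identity g(λ) = n − rank(A − λI):
  rank(A − (-1)·I) = 2, so dim ker(A − (-1)·I) = n − 2 = 3

Summary:
  λ = -1: algebraic multiplicity = 5, geometric multiplicity = 3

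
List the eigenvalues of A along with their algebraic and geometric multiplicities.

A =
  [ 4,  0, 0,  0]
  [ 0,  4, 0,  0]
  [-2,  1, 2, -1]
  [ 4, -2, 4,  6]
λ = 4: alg = 4, geom = 3

Step 1 — factor the characteristic polynomial to read off the algebraic multiplicities:
  χ_A(x) = (x - 4)^4

Step 2 — compute geometric multiplicities via the rank-nullity identity g(λ) = n − rank(A − λI):
  rank(A − (4)·I) = 1, so dim ker(A − (4)·I) = n − 1 = 3

Summary:
  λ = 4: algebraic multiplicity = 4, geometric multiplicity = 3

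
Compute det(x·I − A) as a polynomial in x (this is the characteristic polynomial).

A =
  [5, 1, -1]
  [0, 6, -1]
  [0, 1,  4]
x^3 - 15*x^2 + 75*x - 125

Expanding det(x·I − A) (e.g. by cofactor expansion or by noting that A is similar to its Jordan form J, which has the same characteristic polynomial as A) gives
  χ_A(x) = x^3 - 15*x^2 + 75*x - 125
which factors as (x - 5)^3. The eigenvalues (with algebraic multiplicities) are λ = 5 with multiplicity 3.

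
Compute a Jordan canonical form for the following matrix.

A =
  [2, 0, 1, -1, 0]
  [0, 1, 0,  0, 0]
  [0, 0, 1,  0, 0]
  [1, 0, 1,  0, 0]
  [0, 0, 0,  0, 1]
J_2(1) ⊕ J_1(1) ⊕ J_1(1) ⊕ J_1(1)

The characteristic polynomial is
  det(x·I − A) = x^5 - 5*x^4 + 10*x^3 - 10*x^2 + 5*x - 1 = (x - 1)^5

Eigenvalues and multiplicities (the geometric multiplicity of λ is n − rank(A − λI), which equals the number of Jordan blocks for λ):
  λ = 1: algebraic multiplicity = 5, geometric multiplicity = 4

Determining the block sizes for each eigenvalue:
  λ = 1: 4 blocks summing to 5 forces exactly one block of size 2 and the rest size 1 → block sizes [2, 1, 1, 1]

Assembling the blocks gives a Jordan form
J =
  [1, 1, 0, 0, 0]
  [0, 1, 0, 0, 0]
  [0, 0, 1, 0, 0]
  [0, 0, 0, 1, 0]
  [0, 0, 0, 0, 1]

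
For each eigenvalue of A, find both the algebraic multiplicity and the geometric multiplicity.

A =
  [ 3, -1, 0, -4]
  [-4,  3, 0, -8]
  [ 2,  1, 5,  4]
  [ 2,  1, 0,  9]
λ = 5: alg = 4, geom = 3

Step 1 — factor the characteristic polynomial to read off the algebraic multiplicities:
  χ_A(x) = (x - 5)^4

Step 2 — compute geometric multiplicities via the rank-nullity identity g(λ) = n − rank(A − λI):
  rank(A − (5)·I) = 1, so dim ker(A − (5)·I) = n − 1 = 3

Summary:
  λ = 5: algebraic multiplicity = 4, geometric multiplicity = 3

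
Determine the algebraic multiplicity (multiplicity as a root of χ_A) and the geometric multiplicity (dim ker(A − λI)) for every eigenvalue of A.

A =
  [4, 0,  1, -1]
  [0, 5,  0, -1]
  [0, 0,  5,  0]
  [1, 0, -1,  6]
λ = 5: alg = 4, geom = 2

Step 1 — factor the characteristic polynomial to read off the algebraic multiplicities:
  χ_A(x) = (x - 5)^4

Step 2 — compute geometric multiplicities via the rank-nullity identity g(λ) = n − rank(A − λI):
  rank(A − (5)·I) = 2, so dim ker(A − (5)·I) = n − 2 = 2

Summary:
  λ = 5: algebraic multiplicity = 4, geometric multiplicity = 2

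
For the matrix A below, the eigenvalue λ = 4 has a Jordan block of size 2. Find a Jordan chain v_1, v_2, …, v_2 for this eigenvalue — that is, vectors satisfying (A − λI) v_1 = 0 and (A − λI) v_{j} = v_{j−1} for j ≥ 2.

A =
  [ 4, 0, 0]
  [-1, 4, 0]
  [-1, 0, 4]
A Jordan chain for λ = 4 of length 2:
v_1 = (0, -1, -1)ᵀ
v_2 = (1, 0, 0)ᵀ

Let N = A − (4)·I. We want v_2 with N^2 v_2 = 0 but N^1 v_2 ≠ 0; then v_{j-1} := N · v_j for j = 2, …, 2.

Pick v_2 = (1, 0, 0)ᵀ.
Then v_1 = N · v_2 = (0, -1, -1)ᵀ.

Sanity check: (A − (4)·I) v_1 = (0, 0, 0)ᵀ = 0. ✓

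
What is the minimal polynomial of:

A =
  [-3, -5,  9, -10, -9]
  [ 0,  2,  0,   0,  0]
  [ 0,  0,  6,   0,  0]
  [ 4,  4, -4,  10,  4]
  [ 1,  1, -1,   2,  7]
x^3 - 14*x^2 + 60*x - 72

The characteristic polynomial is χ_A(x) = (x - 6)^3*(x - 2)^2, so the eigenvalues are known. The minimal polynomial is
  m_A(x) = Π_λ (x − λ)^{k_λ}
where k_λ is the size of the *largest* Jordan block for λ (equivalently, the smallest k with (A − λI)^k v = 0 for every generalised eigenvector v of λ).

  λ = 2: largest Jordan block has size 1, contributing (x − 2)
  λ = 6: largest Jordan block has size 2, contributing (x − 6)^2

So m_A(x) = (x - 6)^2*(x - 2) = x^3 - 14*x^2 + 60*x - 72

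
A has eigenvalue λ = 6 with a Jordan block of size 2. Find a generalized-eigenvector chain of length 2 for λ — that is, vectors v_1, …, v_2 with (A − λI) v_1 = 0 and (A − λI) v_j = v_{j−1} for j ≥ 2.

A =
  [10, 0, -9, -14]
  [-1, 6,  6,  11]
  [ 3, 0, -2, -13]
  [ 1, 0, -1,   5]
A Jordan chain for λ = 6 of length 2:
v_1 = (-1, 4, -2, 1)ᵀ
v_2 = (2, 0, 1, 0)ᵀ

Let N = A − (6)·I. We want v_2 with N^2 v_2 = 0 but N^1 v_2 ≠ 0; then v_{j-1} := N · v_j for j = 2, …, 2.

Pick v_2 = (2, 0, 1, 0)ᵀ.
Then v_1 = N · v_2 = (-1, 4, -2, 1)ᵀ.

Sanity check: (A − (6)·I) v_1 = (0, 0, 0, 0)ᵀ = 0. ✓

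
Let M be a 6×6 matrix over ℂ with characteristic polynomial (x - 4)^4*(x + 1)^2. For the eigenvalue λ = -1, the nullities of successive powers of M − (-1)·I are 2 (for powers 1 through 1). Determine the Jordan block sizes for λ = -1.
Block sizes for λ = -1: [1, 1]

From the dimensions of kernels of powers, the number of Jordan blocks of size at least j is d_j − d_{j−1} where d_j = dim ker(N^j) (with d_0 = 0). Computing the differences gives [2].
The number of blocks of size exactly k is (#blocks of size ≥ k) − (#blocks of size ≥ k + 1), so the partition is: 2 block(s) of size 1.
In nonincreasing order the block sizes are [1, 1].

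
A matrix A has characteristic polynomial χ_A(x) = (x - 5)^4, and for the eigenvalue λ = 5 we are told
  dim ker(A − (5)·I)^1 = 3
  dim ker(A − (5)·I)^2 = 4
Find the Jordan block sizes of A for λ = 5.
Block sizes for λ = 5: [2, 1, 1]

From the dimensions of kernels of powers, the number of Jordan blocks of size at least j is d_j − d_{j−1} where d_j = dim ker(N^j) (with d_0 = 0). Computing the differences gives [3, 1].
The number of blocks of size exactly k is (#blocks of size ≥ k) − (#blocks of size ≥ k + 1), so the partition is: 2 block(s) of size 1, 1 block(s) of size 2.
In nonincreasing order the block sizes are [2, 1, 1].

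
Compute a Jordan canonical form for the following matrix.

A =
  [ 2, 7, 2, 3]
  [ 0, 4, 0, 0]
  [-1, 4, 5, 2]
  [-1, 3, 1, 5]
J_3(4) ⊕ J_1(4)

The characteristic polynomial is
  det(x·I − A) = x^4 - 16*x^3 + 96*x^2 - 256*x + 256 = (x - 4)^4

Eigenvalues and multiplicities (the geometric multiplicity of λ is n − rank(A − λI), which equals the number of Jordan blocks for λ):
  λ = 4: algebraic multiplicity = 4, geometric multiplicity = 2

Determining the block sizes for each eigenvalue:
  λ = 4: with am = 4 and gm = 2, the partition is not yet determined (e.g. several partitions of 4 into 2 parts exist). Let N = A − (4)·I. Computing rank(N^1) = 2, rank(N^2) = 1, rank(N^3) = 0; the number of blocks of size ≥ j is rank(N^{j−1}) − rank(N^j), giving [2, 1, 1]. So we have 1 block(s) of size 3, 1 block(s) of size 1 → block sizes [3, 1]

Assembling the blocks gives a Jordan form
J =
  [4, 1, 0, 0]
  [0, 4, 1, 0]
  [0, 0, 4, 0]
  [0, 0, 0, 4]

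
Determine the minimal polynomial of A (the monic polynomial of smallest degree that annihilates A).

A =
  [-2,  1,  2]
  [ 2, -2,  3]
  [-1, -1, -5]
x^3 + 9*x^2 + 27*x + 27

The characteristic polynomial is χ_A(x) = (x + 3)^3, so the eigenvalues are known. The minimal polynomial is
  m_A(x) = Π_λ (x − λ)^{k_λ}
where k_λ is the size of the *largest* Jordan block for λ (equivalently, the smallest k with (A − λI)^k v = 0 for every generalised eigenvector v of λ).

  λ = -3: largest Jordan block has size 3, contributing (x + 3)^3

So m_A(x) = (x + 3)^3 = x^3 + 9*x^2 + 27*x + 27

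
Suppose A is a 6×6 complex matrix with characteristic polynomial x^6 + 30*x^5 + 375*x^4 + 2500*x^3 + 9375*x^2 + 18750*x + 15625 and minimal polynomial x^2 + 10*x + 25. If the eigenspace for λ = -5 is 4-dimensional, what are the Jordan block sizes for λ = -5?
Block sizes for λ = -5: [2, 2, 1, 1]

Step 1 — from the characteristic polynomial, algebraic multiplicity of λ = -5 is 6. From dim ker(A − (-5)·I) = 4, there are exactly 4 Jordan blocks for λ = -5.
Step 2 — from the minimal polynomial, the factor (x + 5)^2 tells us the largest block for λ = -5 has size 2.
Step 3 — with total size 6, 4 blocks, and largest block 2, the block sizes (in nonincreasing order) are [2, 2, 1, 1].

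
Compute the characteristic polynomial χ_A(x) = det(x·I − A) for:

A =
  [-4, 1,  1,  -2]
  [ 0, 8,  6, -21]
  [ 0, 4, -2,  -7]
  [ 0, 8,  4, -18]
x^4 + 16*x^3 + 96*x^2 + 256*x + 256

Expanding det(x·I − A) (e.g. by cofactor expansion or by noting that A is similar to its Jordan form J, which has the same characteristic polynomial as A) gives
  χ_A(x) = x^4 + 16*x^3 + 96*x^2 + 256*x + 256
which factors as (x + 4)^4. The eigenvalues (with algebraic multiplicities) are λ = -4 with multiplicity 4.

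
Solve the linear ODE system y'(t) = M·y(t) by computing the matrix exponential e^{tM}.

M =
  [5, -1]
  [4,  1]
e^{tM} =
  [2*t*exp(3*t) + exp(3*t), -t*exp(3*t)]
  [4*t*exp(3*t), -2*t*exp(3*t) + exp(3*t)]

Strategy: write M = P · J · P⁻¹ where J is a Jordan canonical form, so e^{tM} = P · e^{tJ} · P⁻¹, and e^{tJ} can be computed block-by-block.

M has Jordan form
J =
  [3, 1]
  [0, 3]
(up to reordering of blocks).

Per-block formulas:
  For a 2×2 Jordan block J_2(3): exp(t · J_2(3)) = e^(3t)·(I + t·N), where N is the 2×2 nilpotent shift.

After assembling e^{tJ} and conjugating by P, we get:

e^{tM} =
  [2*t*exp(3*t) + exp(3*t), -t*exp(3*t)]
  [4*t*exp(3*t), -2*t*exp(3*t) + exp(3*t)]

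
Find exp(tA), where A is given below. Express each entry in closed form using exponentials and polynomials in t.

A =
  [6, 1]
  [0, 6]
e^{tA} =
  [exp(6*t), t*exp(6*t)]
  [0, exp(6*t)]

Strategy: write A = P · J · P⁻¹ where J is a Jordan canonical form, so e^{tA} = P · e^{tJ} · P⁻¹, and e^{tJ} can be computed block-by-block.

A has Jordan form
J =
  [6, 1]
  [0, 6]
(up to reordering of blocks).

Per-block formulas:
  For a 2×2 Jordan block J_2(6): exp(t · J_2(6)) = e^(6t)·(I + t·N), where N is the 2×2 nilpotent shift.

After assembling e^{tJ} and conjugating by P, we get:

e^{tA} =
  [exp(6*t), t*exp(6*t)]
  [0, exp(6*t)]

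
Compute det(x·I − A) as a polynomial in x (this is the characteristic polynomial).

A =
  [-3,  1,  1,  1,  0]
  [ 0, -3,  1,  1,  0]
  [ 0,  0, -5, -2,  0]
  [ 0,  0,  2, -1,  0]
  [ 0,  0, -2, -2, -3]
x^5 + 15*x^4 + 90*x^3 + 270*x^2 + 405*x + 243

Expanding det(x·I − A) (e.g. by cofactor expansion or by noting that A is similar to its Jordan form J, which has the same characteristic polynomial as A) gives
  χ_A(x) = x^5 + 15*x^4 + 90*x^3 + 270*x^2 + 405*x + 243
which factors as (x + 3)^5. The eigenvalues (with algebraic multiplicities) are λ = -3 with multiplicity 5.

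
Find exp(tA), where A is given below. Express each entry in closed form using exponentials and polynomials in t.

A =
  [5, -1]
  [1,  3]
e^{tA} =
  [t*exp(4*t) + exp(4*t), -t*exp(4*t)]
  [t*exp(4*t), -t*exp(4*t) + exp(4*t)]

Strategy: write A = P · J · P⁻¹ where J is a Jordan canonical form, so e^{tA} = P · e^{tJ} · P⁻¹, and e^{tJ} can be computed block-by-block.

A has Jordan form
J =
  [4, 1]
  [0, 4]
(up to reordering of blocks).

Per-block formulas:
  For a 2×2 Jordan block J_2(4): exp(t · J_2(4)) = e^(4t)·(I + t·N), where N is the 2×2 nilpotent shift.

After assembling e^{tJ} and conjugating by P, we get:

e^{tA} =
  [t*exp(4*t) + exp(4*t), -t*exp(4*t)]
  [t*exp(4*t), -t*exp(4*t) + exp(4*t)]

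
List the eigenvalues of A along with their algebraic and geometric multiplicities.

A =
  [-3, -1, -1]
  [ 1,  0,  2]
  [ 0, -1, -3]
λ = -2: alg = 3, geom = 1

Step 1 — factor the characteristic polynomial to read off the algebraic multiplicities:
  χ_A(x) = (x + 2)^3

Step 2 — compute geometric multiplicities via the rank-nullity identity g(λ) = n − rank(A − λI):
  rank(A − (-2)·I) = 2, so dim ker(A − (-2)·I) = n − 2 = 1

Summary:
  λ = -2: algebraic multiplicity = 3, geometric multiplicity = 1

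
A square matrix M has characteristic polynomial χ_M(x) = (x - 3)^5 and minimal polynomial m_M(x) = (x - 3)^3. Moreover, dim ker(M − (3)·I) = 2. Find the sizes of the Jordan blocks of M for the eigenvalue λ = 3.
Block sizes for λ = 3: [3, 2]

Step 1 — from the characteristic polynomial, algebraic multiplicity of λ = 3 is 5. From dim ker(M − (3)·I) = 2, there are exactly 2 Jordan blocks for λ = 3.
Step 2 — from the minimal polynomial, the factor (x − 3)^3 tells us the largest block for λ = 3 has size 3.
Step 3 — with total size 5, 2 blocks, and largest block 3, the block sizes (in nonincreasing order) are [3, 2].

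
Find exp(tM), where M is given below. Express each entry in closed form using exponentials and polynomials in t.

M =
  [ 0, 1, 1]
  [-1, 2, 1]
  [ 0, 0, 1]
e^{tM} =
  [-t*exp(t) + exp(t), t*exp(t), t*exp(t)]
  [-t*exp(t), t*exp(t) + exp(t), t*exp(t)]
  [0, 0, exp(t)]

Strategy: write M = P · J · P⁻¹ where J is a Jordan canonical form, so e^{tM} = P · e^{tJ} · P⁻¹, and e^{tJ} can be computed block-by-block.

M has Jordan form
J =
  [1, 1, 0]
  [0, 1, 0]
  [0, 0, 1]
(up to reordering of blocks).

Per-block formulas:
  For a 1×1 block at λ = 1: exp(t · [1]) = [e^(1t)].
  For a 2×2 Jordan block J_2(1): exp(t · J_2(1)) = e^(1t)·(I + t·N), where N is the 2×2 nilpotent shift.

After assembling e^{tJ} and conjugating by P, we get:

e^{tM} =
  [-t*exp(t) + exp(t), t*exp(t), t*exp(t)]
  [-t*exp(t), t*exp(t) + exp(t), t*exp(t)]
  [0, 0, exp(t)]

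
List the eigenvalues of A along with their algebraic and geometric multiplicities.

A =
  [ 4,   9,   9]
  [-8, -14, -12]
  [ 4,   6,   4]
λ = -2: alg = 3, geom = 2

Step 1 — factor the characteristic polynomial to read off the algebraic multiplicities:
  χ_A(x) = (x + 2)^3

Step 2 — compute geometric multiplicities via the rank-nullity identity g(λ) = n − rank(A − λI):
  rank(A − (-2)·I) = 1, so dim ker(A − (-2)·I) = n − 1 = 2

Summary:
  λ = -2: algebraic multiplicity = 3, geometric multiplicity = 2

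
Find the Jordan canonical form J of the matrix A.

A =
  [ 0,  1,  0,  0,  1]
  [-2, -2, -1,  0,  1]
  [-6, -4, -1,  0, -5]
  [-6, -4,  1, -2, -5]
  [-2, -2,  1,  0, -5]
J_2(-2) ⊕ J_2(-2) ⊕ J_1(-2)

The characteristic polynomial is
  det(x·I − A) = x^5 + 10*x^4 + 40*x^3 + 80*x^2 + 80*x + 32 = (x + 2)^5

Eigenvalues and multiplicities (the geometric multiplicity of λ is n − rank(A − λI), which equals the number of Jordan blocks for λ):
  λ = -2: algebraic multiplicity = 5, geometric multiplicity = 3

Determining the block sizes for each eigenvalue:
  λ = -2: with am = 5 and gm = 3, the partition is not yet determined (e.g. several partitions of 5 into 3 parts exist). Let N = A − (-2)·I. Computing rank(N^1) = 2, rank(N^2) = 0; the number of blocks of size ≥ j is rank(N^{j−1}) − rank(N^j), giving [3, 2]. So we have 2 block(s) of size 2, 1 block(s) of size 1 → block sizes [2, 2, 1]

Assembling the blocks gives a Jordan form
J =
  [-2,  1,  0,  0,  0]
  [ 0, -2,  0,  0,  0]
  [ 0,  0, -2,  1,  0]
  [ 0,  0,  0, -2,  0]
  [ 0,  0,  0,  0, -2]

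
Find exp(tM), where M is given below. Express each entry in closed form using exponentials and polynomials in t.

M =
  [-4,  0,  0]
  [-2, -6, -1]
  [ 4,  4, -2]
e^{tM} =
  [exp(-4*t), 0, 0]
  [-2*t*exp(-4*t), -2*t*exp(-4*t) + exp(-4*t), -t*exp(-4*t)]
  [4*t*exp(-4*t), 4*t*exp(-4*t), 2*t*exp(-4*t) + exp(-4*t)]

Strategy: write M = P · J · P⁻¹ where J is a Jordan canonical form, so e^{tM} = P · e^{tJ} · P⁻¹, and e^{tJ} can be computed block-by-block.

M has Jordan form
J =
  [-4,  1,  0]
  [ 0, -4,  0]
  [ 0,  0, -4]
(up to reordering of blocks).

Per-block formulas:
  For a 2×2 Jordan block J_2(-4): exp(t · J_2(-4)) = e^(-4t)·(I + t·N), where N is the 2×2 nilpotent shift.
  For a 1×1 block at λ = -4: exp(t · [-4]) = [e^(-4t)].

After assembling e^{tJ} and conjugating by P, we get:

e^{tM} =
  [exp(-4*t), 0, 0]
  [-2*t*exp(-4*t), -2*t*exp(-4*t) + exp(-4*t), -t*exp(-4*t)]
  [4*t*exp(-4*t), 4*t*exp(-4*t), 2*t*exp(-4*t) + exp(-4*t)]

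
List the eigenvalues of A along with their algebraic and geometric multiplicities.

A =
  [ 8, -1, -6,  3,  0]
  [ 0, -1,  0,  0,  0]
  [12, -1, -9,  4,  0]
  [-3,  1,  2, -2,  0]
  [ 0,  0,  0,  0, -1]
λ = -1: alg = 5, geom = 3

Step 1 — factor the characteristic polynomial to read off the algebraic multiplicities:
  χ_A(x) = (x + 1)^5

Step 2 — compute geometric multiplicities via the rank-nullity identity g(λ) = n − rank(A − λI):
  rank(A − (-1)·I) = 2, so dim ker(A − (-1)·I) = n − 2 = 3

Summary:
  λ = -1: algebraic multiplicity = 5, geometric multiplicity = 3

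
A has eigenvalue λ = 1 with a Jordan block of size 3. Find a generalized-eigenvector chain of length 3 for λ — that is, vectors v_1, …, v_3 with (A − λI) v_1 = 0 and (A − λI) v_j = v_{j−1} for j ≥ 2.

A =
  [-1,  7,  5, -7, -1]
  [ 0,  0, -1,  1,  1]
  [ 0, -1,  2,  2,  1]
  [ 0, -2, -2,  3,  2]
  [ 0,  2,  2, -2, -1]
A Jordan chain for λ = 1 of length 3:
v_1 = (-10, 2, -2, 4, -4)ᵀ
v_2 = (5, -1, -1, -2, 2)ᵀ
v_3 = (1, 1, 0, 0, 0)ᵀ

Let N = A − (1)·I. We want v_3 with N^3 v_3 = 0 but N^2 v_3 ≠ 0; then v_{j-1} := N · v_j for j = 3, …, 2.

Pick v_3 = (1, 1, 0, 0, 0)ᵀ.
Then v_2 = N · v_3 = (5, -1, -1, -2, 2)ᵀ.
Then v_1 = N · v_2 = (-10, 2, -2, 4, -4)ᵀ.

Sanity check: (A − (1)·I) v_1 = (0, 0, 0, 0, 0)ᵀ = 0. ✓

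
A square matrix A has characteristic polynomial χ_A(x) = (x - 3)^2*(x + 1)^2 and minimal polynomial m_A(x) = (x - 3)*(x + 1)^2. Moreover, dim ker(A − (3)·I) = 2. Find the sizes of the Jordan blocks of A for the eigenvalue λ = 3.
Block sizes for λ = 3: [1, 1]

Step 1 — from the characteristic polynomial, algebraic multiplicity of λ = 3 is 2. From dim ker(A − (3)·I) = 2, there are exactly 2 Jordan blocks for λ = 3.
Step 2 — from the minimal polynomial, the factor (x − 3) tells us the largest block for λ = 3 has size 1.
Step 3 — with total size 2, 2 blocks, and largest block 1, the block sizes (in nonincreasing order) are [1, 1].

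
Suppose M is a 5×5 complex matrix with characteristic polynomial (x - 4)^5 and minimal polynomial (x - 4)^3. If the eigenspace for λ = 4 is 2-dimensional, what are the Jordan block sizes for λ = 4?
Block sizes for λ = 4: [3, 2]

Step 1 — from the characteristic polynomial, algebraic multiplicity of λ = 4 is 5. From dim ker(M − (4)·I) = 2, there are exactly 2 Jordan blocks for λ = 4.
Step 2 — from the minimal polynomial, the factor (x − 4)^3 tells us the largest block for λ = 4 has size 3.
Step 3 — with total size 5, 2 blocks, and largest block 3, the block sizes (in nonincreasing order) are [3, 2].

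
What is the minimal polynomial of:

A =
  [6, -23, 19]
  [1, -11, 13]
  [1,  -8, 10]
x^3 - 5*x^2 - 8*x + 48

The characteristic polynomial is χ_A(x) = (x - 4)^2*(x + 3), so the eigenvalues are known. The minimal polynomial is
  m_A(x) = Π_λ (x − λ)^{k_λ}
where k_λ is the size of the *largest* Jordan block for λ (equivalently, the smallest k with (A − λI)^k v = 0 for every generalised eigenvector v of λ).

  λ = -3: largest Jordan block has size 1, contributing (x + 3)
  λ = 4: largest Jordan block has size 2, contributing (x − 4)^2

So m_A(x) = (x - 4)^2*(x + 3) = x^3 - 5*x^2 - 8*x + 48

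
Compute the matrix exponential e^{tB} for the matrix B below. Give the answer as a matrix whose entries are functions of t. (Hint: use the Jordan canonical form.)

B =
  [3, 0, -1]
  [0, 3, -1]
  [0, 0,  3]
e^{tB} =
  [exp(3*t), 0, -t*exp(3*t)]
  [0, exp(3*t), -t*exp(3*t)]
  [0, 0, exp(3*t)]

Strategy: write B = P · J · P⁻¹ where J is a Jordan canonical form, so e^{tB} = P · e^{tJ} · P⁻¹, and e^{tJ} can be computed block-by-block.

B has Jordan form
J =
  [3, 1, 0]
  [0, 3, 0]
  [0, 0, 3]
(up to reordering of blocks).

Per-block formulas:
  For a 1×1 block at λ = 3: exp(t · [3]) = [e^(3t)].
  For a 2×2 Jordan block J_2(3): exp(t · J_2(3)) = e^(3t)·(I + t·N), where N is the 2×2 nilpotent shift.

After assembling e^{tJ} and conjugating by P, we get:

e^{tB} =
  [exp(3*t), 0, -t*exp(3*t)]
  [0, exp(3*t), -t*exp(3*t)]
  [0, 0, exp(3*t)]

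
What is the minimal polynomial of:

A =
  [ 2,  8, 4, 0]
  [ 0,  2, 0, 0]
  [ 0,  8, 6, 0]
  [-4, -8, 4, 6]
x^2 - 8*x + 12

The characteristic polynomial is χ_A(x) = (x - 6)^2*(x - 2)^2, so the eigenvalues are known. The minimal polynomial is
  m_A(x) = Π_λ (x − λ)^{k_λ}
where k_λ is the size of the *largest* Jordan block for λ (equivalently, the smallest k with (A − λI)^k v = 0 for every generalised eigenvector v of λ).

  λ = 2: largest Jordan block has size 1, contributing (x − 2)
  λ = 6: largest Jordan block has size 1, contributing (x − 6)

So m_A(x) = (x - 6)*(x - 2) = x^2 - 8*x + 12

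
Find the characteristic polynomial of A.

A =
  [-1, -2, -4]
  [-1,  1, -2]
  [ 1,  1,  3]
x^3 - 3*x^2 + 3*x - 1

Expanding det(x·I − A) (e.g. by cofactor expansion or by noting that A is similar to its Jordan form J, which has the same characteristic polynomial as A) gives
  χ_A(x) = x^3 - 3*x^2 + 3*x - 1
which factors as (x - 1)^3. The eigenvalues (with algebraic multiplicities) are λ = 1 with multiplicity 3.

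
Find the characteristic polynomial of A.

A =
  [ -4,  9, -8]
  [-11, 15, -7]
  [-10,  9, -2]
x^3 - 9*x^2 + 108

Expanding det(x·I − A) (e.g. by cofactor expansion or by noting that A is similar to its Jordan form J, which has the same characteristic polynomial as A) gives
  χ_A(x) = x^3 - 9*x^2 + 108
which factors as (x - 6)^2*(x + 3). The eigenvalues (with algebraic multiplicities) are λ = -3 with multiplicity 1, λ = 6 with multiplicity 2.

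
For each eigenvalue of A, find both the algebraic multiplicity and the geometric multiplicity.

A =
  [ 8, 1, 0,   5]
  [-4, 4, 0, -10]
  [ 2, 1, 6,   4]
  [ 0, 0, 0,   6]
λ = 6: alg = 4, geom = 2

Step 1 — factor the characteristic polynomial to read off the algebraic multiplicities:
  χ_A(x) = (x - 6)^4

Step 2 — compute geometric multiplicities via the rank-nullity identity g(λ) = n − rank(A − λI):
  rank(A − (6)·I) = 2, so dim ker(A − (6)·I) = n − 2 = 2

Summary:
  λ = 6: algebraic multiplicity = 4, geometric multiplicity = 2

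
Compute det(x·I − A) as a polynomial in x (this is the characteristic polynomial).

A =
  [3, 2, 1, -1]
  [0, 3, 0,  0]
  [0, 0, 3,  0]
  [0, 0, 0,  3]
x^4 - 12*x^3 + 54*x^2 - 108*x + 81

Expanding det(x·I − A) (e.g. by cofactor expansion or by noting that A is similar to its Jordan form J, which has the same characteristic polynomial as A) gives
  χ_A(x) = x^4 - 12*x^3 + 54*x^2 - 108*x + 81
which factors as (x - 3)^4. The eigenvalues (with algebraic multiplicities) are λ = 3 with multiplicity 4.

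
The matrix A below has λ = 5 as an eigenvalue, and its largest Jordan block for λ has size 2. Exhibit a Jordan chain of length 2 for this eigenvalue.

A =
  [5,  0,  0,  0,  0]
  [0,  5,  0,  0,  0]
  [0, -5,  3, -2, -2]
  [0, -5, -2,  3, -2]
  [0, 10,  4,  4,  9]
A Jordan chain for λ = 5 of length 2:
v_1 = (0, 0, -5, -5, 10)ᵀ
v_2 = (0, 1, 0, 0, 0)ᵀ

Let N = A − (5)·I. We want v_2 with N^2 v_2 = 0 but N^1 v_2 ≠ 0; then v_{j-1} := N · v_j for j = 2, …, 2.

Pick v_2 = (0, 1, 0, 0, 0)ᵀ.
Then v_1 = N · v_2 = (0, 0, -5, -5, 10)ᵀ.

Sanity check: (A − (5)·I) v_1 = (0, 0, 0, 0, 0)ᵀ = 0. ✓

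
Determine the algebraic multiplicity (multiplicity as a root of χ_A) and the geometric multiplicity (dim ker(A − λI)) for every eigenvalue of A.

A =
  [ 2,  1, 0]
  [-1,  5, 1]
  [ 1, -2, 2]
λ = 3: alg = 3, geom = 1

Step 1 — factor the characteristic polynomial to read off the algebraic multiplicities:
  χ_A(x) = (x - 3)^3

Step 2 — compute geometric multiplicities via the rank-nullity identity g(λ) = n − rank(A − λI):
  rank(A − (3)·I) = 2, so dim ker(A − (3)·I) = n − 2 = 1

Summary:
  λ = 3: algebraic multiplicity = 3, geometric multiplicity = 1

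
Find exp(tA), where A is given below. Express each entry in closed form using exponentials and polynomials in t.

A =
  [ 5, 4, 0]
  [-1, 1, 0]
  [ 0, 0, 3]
e^{tA} =
  [2*t*exp(3*t) + exp(3*t), 4*t*exp(3*t), 0]
  [-t*exp(3*t), -2*t*exp(3*t) + exp(3*t), 0]
  [0, 0, exp(3*t)]

Strategy: write A = P · J · P⁻¹ where J is a Jordan canonical form, so e^{tA} = P · e^{tJ} · P⁻¹, and e^{tJ} can be computed block-by-block.

A has Jordan form
J =
  [3, 1, 0]
  [0, 3, 0]
  [0, 0, 3]
(up to reordering of blocks).

Per-block formulas:
  For a 2×2 Jordan block J_2(3): exp(t · J_2(3)) = e^(3t)·(I + t·N), where N is the 2×2 nilpotent shift.
  For a 1×1 block at λ = 3: exp(t · [3]) = [e^(3t)].

After assembling e^{tJ} and conjugating by P, we get:

e^{tA} =
  [2*t*exp(3*t) + exp(3*t), 4*t*exp(3*t), 0]
  [-t*exp(3*t), -2*t*exp(3*t) + exp(3*t), 0]
  [0, 0, exp(3*t)]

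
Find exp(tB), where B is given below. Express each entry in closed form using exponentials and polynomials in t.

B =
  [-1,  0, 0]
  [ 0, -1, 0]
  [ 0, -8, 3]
e^{tB} =
  [exp(-t), 0, 0]
  [0, exp(-t), 0]
  [0, -2*exp(3*t) + 2*exp(-t), exp(3*t)]

Strategy: write B = P · J · P⁻¹ where J is a Jordan canonical form, so e^{tB} = P · e^{tJ} · P⁻¹, and e^{tJ} can be computed block-by-block.

B has Jordan form
J =
  [-1,  0, 0]
  [ 0, -1, 0]
  [ 0,  0, 3]
(up to reordering of blocks).

Per-block formulas:
  For a 1×1 block at λ = -1: exp(t · [-1]) = [e^(-1t)].
  For a 1×1 block at λ = 3: exp(t · [3]) = [e^(3t)].

After assembling e^{tJ} and conjugating by P, we get:

e^{tB} =
  [exp(-t), 0, 0]
  [0, exp(-t), 0]
  [0, -2*exp(3*t) + 2*exp(-t), exp(3*t)]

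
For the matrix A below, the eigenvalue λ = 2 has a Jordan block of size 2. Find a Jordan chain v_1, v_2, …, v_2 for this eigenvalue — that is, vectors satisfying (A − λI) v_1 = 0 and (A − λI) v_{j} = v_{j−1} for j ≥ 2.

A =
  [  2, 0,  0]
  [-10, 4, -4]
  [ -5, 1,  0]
A Jordan chain for λ = 2 of length 2:
v_1 = (0, -10, -5)ᵀ
v_2 = (1, 0, 0)ᵀ

Let N = A − (2)·I. We want v_2 with N^2 v_2 = 0 but N^1 v_2 ≠ 0; then v_{j-1} := N · v_j for j = 2, …, 2.

Pick v_2 = (1, 0, 0)ᵀ.
Then v_1 = N · v_2 = (0, -10, -5)ᵀ.

Sanity check: (A − (2)·I) v_1 = (0, 0, 0)ᵀ = 0. ✓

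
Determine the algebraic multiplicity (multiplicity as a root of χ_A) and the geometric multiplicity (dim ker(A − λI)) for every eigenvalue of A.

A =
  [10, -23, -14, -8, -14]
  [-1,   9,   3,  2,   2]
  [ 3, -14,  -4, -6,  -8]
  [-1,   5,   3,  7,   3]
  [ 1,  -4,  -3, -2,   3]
λ = 5: alg = 5, geom = 2

Step 1 — factor the characteristic polynomial to read off the algebraic multiplicities:
  χ_A(x) = (x - 5)^5

Step 2 — compute geometric multiplicities via the rank-nullity identity g(λ) = n − rank(A − λI):
  rank(A − (5)·I) = 3, so dim ker(A − (5)·I) = n − 3 = 2

Summary:
  λ = 5: algebraic multiplicity = 5, geometric multiplicity = 2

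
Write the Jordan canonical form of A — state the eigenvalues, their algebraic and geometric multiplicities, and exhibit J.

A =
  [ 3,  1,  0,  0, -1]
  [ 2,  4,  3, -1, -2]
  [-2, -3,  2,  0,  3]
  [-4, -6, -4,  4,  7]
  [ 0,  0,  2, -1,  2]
J_3(3) ⊕ J_2(3)

The characteristic polynomial is
  det(x·I − A) = x^5 - 15*x^4 + 90*x^3 - 270*x^2 + 405*x - 243 = (x - 3)^5

Eigenvalues and multiplicities (the geometric multiplicity of λ is n − rank(A − λI), which equals the number of Jordan blocks for λ):
  λ = 3: algebraic multiplicity = 5, geometric multiplicity = 2

Determining the block sizes for each eigenvalue:
  λ = 3: with am = 5 and gm = 2, the partition is not yet determined (e.g. several partitions of 5 into 2 parts exist). Let N = A − (3)·I. Computing rank(N^1) = 3, rank(N^2) = 1, rank(N^3) = 0; the number of blocks of size ≥ j is rank(N^{j−1}) − rank(N^j), giving [2, 2, 1]. So we have 1 block(s) of size 3, 1 block(s) of size 2 → block sizes [3, 2]

Assembling the blocks gives a Jordan form
J =
  [3, 1, 0, 0, 0]
  [0, 3, 1, 0, 0]
  [0, 0, 3, 0, 0]
  [0, 0, 0, 3, 1]
  [0, 0, 0, 0, 3]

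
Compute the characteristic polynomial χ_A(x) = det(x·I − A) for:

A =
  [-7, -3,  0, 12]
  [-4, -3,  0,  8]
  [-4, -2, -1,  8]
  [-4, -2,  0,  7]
x^4 + 4*x^3 + 6*x^2 + 4*x + 1

Expanding det(x·I − A) (e.g. by cofactor expansion or by noting that A is similar to its Jordan form J, which has the same characteristic polynomial as A) gives
  χ_A(x) = x^4 + 4*x^3 + 6*x^2 + 4*x + 1
which factors as (x + 1)^4. The eigenvalues (with algebraic multiplicities) are λ = -1 with multiplicity 4.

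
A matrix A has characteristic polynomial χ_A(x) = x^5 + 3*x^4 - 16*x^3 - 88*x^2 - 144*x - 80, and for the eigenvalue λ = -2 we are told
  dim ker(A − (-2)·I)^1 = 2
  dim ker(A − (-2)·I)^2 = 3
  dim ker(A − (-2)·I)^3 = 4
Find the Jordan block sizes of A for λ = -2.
Block sizes for λ = -2: [3, 1]

From the dimensions of kernels of powers, the number of Jordan blocks of size at least j is d_j − d_{j−1} where d_j = dim ker(N^j) (with d_0 = 0). Computing the differences gives [2, 1, 1].
The number of blocks of size exactly k is (#blocks of size ≥ k) − (#blocks of size ≥ k + 1), so the partition is: 1 block(s) of size 1, 1 block(s) of size 3.
In nonincreasing order the block sizes are [3, 1].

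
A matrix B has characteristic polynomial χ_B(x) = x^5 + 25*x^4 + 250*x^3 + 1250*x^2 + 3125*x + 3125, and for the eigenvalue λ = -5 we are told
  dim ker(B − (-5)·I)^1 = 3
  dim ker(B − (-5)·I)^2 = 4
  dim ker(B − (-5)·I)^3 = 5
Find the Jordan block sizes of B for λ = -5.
Block sizes for λ = -5: [3, 1, 1]

From the dimensions of kernels of powers, the number of Jordan blocks of size at least j is d_j − d_{j−1} where d_j = dim ker(N^j) (with d_0 = 0). Computing the differences gives [3, 1, 1].
The number of blocks of size exactly k is (#blocks of size ≥ k) − (#blocks of size ≥ k + 1), so the partition is: 2 block(s) of size 1, 1 block(s) of size 3.
In nonincreasing order the block sizes are [3, 1, 1].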